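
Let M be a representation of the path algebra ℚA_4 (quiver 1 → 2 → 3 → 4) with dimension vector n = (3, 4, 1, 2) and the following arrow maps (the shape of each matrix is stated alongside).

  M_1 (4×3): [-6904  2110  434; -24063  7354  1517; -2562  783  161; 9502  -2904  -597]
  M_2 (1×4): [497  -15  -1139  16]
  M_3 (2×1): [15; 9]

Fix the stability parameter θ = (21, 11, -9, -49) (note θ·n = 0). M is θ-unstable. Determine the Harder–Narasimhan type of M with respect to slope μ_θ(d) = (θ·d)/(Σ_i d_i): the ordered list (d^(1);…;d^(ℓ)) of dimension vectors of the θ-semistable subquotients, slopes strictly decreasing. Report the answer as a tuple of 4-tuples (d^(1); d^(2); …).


Barcode: M ≅ I[1,2]^2, I[1,4], I[2,2], I[4,4]. HN layers by μ_θ (4 steps, strictly decreasing):
  μ^(1)=16; μ^(2)=11; μ^(3)=-13/2; μ^(4)=-49

((2, 2, 0, 0); (0, 1, 0, 0); (1, 1, 1, 1); (0, 0, 0, 1))


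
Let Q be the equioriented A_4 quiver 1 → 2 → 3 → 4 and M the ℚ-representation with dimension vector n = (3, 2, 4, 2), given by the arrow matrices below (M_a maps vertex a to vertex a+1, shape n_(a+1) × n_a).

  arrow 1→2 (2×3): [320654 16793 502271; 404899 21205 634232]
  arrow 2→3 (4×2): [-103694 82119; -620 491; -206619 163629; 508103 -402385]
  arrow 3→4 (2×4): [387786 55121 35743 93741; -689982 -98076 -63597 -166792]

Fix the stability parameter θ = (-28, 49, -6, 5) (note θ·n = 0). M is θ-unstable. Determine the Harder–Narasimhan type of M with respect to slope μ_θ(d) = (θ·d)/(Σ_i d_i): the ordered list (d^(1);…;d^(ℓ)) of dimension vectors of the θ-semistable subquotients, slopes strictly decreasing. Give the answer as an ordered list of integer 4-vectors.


Barcode: M ≅ I[1,1], I[1,4]^2, I[3,3]^2. HN layers by μ_θ (3 steps, strictly decreasing):
  μ^(1)=16; μ^(2)=-6; μ^(3)=-28

((0, 2, 2, 2); (0, 0, 2, 0); (3, 0, 0, 0))


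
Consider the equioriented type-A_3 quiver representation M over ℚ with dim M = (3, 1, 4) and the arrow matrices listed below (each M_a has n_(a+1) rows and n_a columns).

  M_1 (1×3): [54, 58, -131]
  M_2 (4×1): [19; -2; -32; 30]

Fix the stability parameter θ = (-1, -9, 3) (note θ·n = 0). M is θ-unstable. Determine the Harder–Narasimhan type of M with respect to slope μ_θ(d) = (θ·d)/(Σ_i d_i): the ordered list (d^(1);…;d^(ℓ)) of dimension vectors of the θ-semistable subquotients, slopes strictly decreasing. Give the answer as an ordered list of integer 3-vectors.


Barcode: M ≅ I[1,1]^2, I[1,3], I[3,3]^3. HN layers by μ_θ (3 steps, strictly decreasing):
  μ^(1)=3; μ^(2)=-1; μ^(3)=-5

((0, 0, 4); (2, 0, 0); (1, 1, 0))


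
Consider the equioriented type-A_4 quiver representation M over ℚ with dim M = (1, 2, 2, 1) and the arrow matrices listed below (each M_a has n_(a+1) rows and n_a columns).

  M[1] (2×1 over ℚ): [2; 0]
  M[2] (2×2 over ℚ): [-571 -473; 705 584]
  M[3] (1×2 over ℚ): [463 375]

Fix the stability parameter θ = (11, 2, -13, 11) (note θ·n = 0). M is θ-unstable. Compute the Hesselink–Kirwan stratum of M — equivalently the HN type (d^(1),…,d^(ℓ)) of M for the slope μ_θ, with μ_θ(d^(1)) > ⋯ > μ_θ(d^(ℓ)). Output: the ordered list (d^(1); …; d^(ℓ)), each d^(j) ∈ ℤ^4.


Via rank(M_{q-1}∘⋯∘M_p): M ≅ I[1,4], I[2,3].
μ_θ-semistable layers: μ^(1)=11; μ^(2)=0; μ^(3)=-11/2

((0, 0, 0, 1); (1, 1, 1, 0); (0, 1, 1, 0))


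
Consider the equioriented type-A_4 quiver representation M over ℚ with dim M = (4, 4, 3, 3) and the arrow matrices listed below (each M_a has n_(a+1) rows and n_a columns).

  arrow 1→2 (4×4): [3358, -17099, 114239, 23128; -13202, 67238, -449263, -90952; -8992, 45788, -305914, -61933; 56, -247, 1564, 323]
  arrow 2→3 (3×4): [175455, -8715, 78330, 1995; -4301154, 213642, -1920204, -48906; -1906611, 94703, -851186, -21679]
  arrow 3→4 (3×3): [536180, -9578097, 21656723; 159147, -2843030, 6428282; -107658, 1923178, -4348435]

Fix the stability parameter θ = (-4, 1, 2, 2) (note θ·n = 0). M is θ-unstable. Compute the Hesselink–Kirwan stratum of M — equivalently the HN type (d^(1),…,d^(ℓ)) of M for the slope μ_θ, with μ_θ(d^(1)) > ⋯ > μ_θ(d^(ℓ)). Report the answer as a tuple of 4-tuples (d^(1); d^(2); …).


Interval decomposition of M: I[1,1], I[1,2]^2, I[1,4], I[2,2], I[3,4]^2.
HN type (ℓ=3): μ^(1)=2; μ^(2)=1; μ^(3)=-4

((0, 0, 3, 3); (0, 4, 0, 0); (4, 0, 0, 0))


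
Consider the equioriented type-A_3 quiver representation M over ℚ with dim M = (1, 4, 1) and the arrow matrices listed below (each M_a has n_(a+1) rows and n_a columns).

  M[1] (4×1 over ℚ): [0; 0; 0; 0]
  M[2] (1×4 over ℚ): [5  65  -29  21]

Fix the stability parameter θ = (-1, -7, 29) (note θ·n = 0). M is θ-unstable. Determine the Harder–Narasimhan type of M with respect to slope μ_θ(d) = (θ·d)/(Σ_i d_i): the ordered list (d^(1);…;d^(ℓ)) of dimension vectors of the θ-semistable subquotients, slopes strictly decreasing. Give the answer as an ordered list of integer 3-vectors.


Interval decomposition of M: I[1,1], I[2,2]^3, I[2,3].
HN type (ℓ=3): μ^(1)=29; μ^(2)=-1; μ^(3)=-7

((0, 0, 1); (1, 0, 0); (0, 4, 0))


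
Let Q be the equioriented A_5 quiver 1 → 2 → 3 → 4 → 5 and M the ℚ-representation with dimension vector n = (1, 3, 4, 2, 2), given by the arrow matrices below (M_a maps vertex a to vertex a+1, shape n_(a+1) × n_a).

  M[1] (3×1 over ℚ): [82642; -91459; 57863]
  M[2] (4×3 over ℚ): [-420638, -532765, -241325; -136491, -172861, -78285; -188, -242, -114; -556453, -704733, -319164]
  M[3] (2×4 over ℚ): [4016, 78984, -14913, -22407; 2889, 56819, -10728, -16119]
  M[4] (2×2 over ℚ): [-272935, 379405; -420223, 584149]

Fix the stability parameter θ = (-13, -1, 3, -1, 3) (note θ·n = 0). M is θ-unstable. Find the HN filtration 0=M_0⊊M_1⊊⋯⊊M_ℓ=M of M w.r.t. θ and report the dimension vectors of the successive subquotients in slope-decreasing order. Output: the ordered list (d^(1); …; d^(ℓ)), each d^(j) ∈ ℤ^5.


Via rank(M_{q-1}∘⋯∘M_p): M ≅ I[1,4], I[2,3], I[2,5], I[3,3], I[5,5].
μ_θ-semistable layers: μ^(1)=3; μ^(2)=1; μ^(3)=-1; μ^(4)=-13

((0, 0, 2, 0, 2); (0, 0, 2, 2, 0); (0, 3, 0, 0, 0); (1, 0, 0, 0, 0))


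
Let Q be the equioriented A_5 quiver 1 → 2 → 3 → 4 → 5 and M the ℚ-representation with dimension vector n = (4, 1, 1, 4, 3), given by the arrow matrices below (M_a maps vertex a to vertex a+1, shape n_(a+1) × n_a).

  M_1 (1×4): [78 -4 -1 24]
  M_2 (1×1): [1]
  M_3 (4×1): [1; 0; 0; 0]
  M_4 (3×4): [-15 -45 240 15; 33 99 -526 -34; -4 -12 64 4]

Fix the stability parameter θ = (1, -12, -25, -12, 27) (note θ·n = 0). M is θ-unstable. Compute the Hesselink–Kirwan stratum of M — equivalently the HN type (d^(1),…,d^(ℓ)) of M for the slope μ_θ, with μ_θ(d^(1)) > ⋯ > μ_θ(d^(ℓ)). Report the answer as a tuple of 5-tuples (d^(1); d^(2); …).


Barcode: M ≅ I[1,1]^3, I[1,5], I[4,4]^2, I[4,5], I[5,5]. HN layers by μ_θ (3 steps, strictly decreasing):
  μ^(1)=27; μ^(2)=1; μ^(3)=-12

((0, 0, 0, 0, 3); (3, 0, 0, 0, 0); (1, 1, 1, 4, 0))


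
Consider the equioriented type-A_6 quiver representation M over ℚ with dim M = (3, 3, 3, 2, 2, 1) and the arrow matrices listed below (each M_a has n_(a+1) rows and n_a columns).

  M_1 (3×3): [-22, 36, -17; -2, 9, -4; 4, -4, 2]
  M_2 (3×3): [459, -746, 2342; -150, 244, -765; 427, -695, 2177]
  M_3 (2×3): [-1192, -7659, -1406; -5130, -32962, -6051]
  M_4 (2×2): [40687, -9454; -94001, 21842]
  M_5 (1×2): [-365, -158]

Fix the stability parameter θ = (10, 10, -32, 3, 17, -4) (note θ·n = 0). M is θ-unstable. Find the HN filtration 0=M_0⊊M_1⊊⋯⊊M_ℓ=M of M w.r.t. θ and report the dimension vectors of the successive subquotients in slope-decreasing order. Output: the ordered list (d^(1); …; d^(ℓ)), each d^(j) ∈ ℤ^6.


Via rank(M_{q-1}∘⋯∘M_p): M ≅ I[1,1], I[1,3], I[1,4], I[2,6], I[5,5].
μ_θ-semistable layers: μ^(1)=17; μ^(2)=10; μ^(3)=13/2; μ^(4)=3; μ^(5)=-4; μ^(6)=-11

((0, 0, 0, 0, 1, 0); (1, 0, 0, 0, 0, 0); (0, 0, 0, 0, 1, 1); (0, 0, 0, 2, 0, 0); (2, 2, 2, 0, 0, 0); (0, 1, 1, 0, 0, 0))


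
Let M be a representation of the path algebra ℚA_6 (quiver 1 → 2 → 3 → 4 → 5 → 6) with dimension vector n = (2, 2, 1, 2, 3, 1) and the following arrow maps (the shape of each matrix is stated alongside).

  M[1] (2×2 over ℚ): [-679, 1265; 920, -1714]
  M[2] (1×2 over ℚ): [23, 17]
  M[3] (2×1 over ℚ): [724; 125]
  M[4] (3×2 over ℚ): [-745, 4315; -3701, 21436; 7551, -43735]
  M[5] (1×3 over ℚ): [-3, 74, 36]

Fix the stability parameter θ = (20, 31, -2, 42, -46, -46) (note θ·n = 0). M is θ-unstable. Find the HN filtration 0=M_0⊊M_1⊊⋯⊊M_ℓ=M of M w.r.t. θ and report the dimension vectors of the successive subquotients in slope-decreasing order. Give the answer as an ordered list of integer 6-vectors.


Interval decomposition of M: I[1,2], I[1,6], I[4,5], I[5,5].
HN type (ℓ=5): μ^(1)=31; μ^(2)=20; μ^(3)=-1/6; μ^(4)=-2; μ^(5)=-46

((0, 1, 0, 0, 0, 0); (1, 0, 0, 0, 0, 0); (1, 1, 1, 1, 1, 1); (0, 0, 0, 1, 1, 0); (0, 0, 0, 0, 1, 0))


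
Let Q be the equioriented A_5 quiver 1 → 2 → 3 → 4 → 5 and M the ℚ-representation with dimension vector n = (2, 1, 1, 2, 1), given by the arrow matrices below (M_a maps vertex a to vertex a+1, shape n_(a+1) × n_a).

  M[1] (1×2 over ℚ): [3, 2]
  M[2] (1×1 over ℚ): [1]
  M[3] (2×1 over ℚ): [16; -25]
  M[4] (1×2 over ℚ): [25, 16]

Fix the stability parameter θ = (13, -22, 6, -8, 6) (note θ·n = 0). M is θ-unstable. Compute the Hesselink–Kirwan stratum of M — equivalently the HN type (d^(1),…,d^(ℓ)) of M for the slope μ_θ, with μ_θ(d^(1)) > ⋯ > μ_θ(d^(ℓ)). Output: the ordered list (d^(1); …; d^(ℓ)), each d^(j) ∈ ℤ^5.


Interval decomposition of M: I[1,1], I[1,4], I[4,5].
HN type (ℓ=5): μ^(1)=13; μ^(2)=6; μ^(3)=-1; μ^(4)=-9/2; μ^(5)=-8

((1, 0, 0, 0, 0); (0, 0, 0, 0, 1); (0, 0, 1, 1, 0); (1, 1, 0, 0, 0); (0, 0, 0, 1, 0))


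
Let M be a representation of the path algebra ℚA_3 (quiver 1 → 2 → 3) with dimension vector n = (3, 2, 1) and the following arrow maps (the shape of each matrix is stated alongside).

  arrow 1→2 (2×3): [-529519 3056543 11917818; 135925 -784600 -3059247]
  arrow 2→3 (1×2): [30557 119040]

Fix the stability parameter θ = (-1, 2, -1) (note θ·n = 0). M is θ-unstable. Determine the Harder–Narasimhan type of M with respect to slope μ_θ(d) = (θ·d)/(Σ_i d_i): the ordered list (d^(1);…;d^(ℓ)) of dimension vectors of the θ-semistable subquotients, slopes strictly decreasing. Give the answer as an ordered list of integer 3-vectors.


Via rank(M_{q-1}∘⋯∘M_p): M ≅ I[1,1], I[1,2], I[1,3].
μ_θ-semistable layers: μ^(1)=2; μ^(2)=1/2; μ^(3)=-1

((0, 1, 0); (0, 1, 1); (3, 0, 0))


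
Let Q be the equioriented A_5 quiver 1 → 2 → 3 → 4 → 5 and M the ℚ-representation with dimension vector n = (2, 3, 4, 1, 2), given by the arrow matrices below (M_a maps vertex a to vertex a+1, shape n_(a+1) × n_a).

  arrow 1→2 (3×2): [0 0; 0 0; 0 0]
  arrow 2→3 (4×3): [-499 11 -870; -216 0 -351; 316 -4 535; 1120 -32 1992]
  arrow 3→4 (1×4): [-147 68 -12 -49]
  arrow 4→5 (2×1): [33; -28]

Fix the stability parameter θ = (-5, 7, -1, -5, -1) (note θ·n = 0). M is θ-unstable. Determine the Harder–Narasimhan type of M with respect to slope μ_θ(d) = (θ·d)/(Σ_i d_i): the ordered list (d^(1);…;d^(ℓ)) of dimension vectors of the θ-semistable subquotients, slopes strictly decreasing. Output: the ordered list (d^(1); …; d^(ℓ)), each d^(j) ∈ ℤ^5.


Barcode: M ≅ I[1,1]^2, I[2,2], I[2,3], I[2,5], I[3,3]^2, I[5,5]. HN layers by μ_θ (5 steps, strictly decreasing):
  μ^(1)=7; μ^(2)=3; μ^(3)=0; μ^(4)=-1; μ^(5)=-5

((0, 1, 0, 0, 0); (0, 1, 1, 0, 0); (0, 1, 1, 1, 1); (0, 0, 2, 0, 1); (2, 0, 0, 0, 0))


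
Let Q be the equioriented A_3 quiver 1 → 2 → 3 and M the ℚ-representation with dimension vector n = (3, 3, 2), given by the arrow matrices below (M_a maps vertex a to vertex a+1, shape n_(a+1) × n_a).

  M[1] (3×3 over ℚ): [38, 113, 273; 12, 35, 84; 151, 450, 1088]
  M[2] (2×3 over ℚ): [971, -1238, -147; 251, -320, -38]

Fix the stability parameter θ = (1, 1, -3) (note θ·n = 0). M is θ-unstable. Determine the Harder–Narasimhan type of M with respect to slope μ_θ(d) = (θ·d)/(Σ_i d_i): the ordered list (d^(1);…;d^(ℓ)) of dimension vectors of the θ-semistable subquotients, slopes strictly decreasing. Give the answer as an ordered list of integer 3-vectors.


Barcode: M ≅ I[1,2], I[1,3]^2. HN layers by μ_θ (2 steps, strictly decreasing):
  μ^(1)=1; μ^(2)=-1/3

((1, 1, 0); (2, 2, 2))


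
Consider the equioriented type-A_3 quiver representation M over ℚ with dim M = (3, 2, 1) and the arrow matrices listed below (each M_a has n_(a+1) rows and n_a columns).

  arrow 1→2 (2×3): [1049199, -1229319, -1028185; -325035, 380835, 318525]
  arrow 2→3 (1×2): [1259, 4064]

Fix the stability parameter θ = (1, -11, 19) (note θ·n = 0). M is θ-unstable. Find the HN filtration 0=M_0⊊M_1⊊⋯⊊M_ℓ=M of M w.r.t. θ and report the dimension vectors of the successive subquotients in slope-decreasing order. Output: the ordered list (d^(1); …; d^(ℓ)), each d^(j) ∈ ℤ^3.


Barcode: M ≅ I[1,1]^2, I[1,3], I[2,2]. HN layers by μ_θ (4 steps, strictly decreasing):
  μ^(1)=19; μ^(2)=1; μ^(3)=-5; μ^(4)=-11

((0, 0, 1); (2, 0, 0); (1, 1, 0); (0, 1, 0))


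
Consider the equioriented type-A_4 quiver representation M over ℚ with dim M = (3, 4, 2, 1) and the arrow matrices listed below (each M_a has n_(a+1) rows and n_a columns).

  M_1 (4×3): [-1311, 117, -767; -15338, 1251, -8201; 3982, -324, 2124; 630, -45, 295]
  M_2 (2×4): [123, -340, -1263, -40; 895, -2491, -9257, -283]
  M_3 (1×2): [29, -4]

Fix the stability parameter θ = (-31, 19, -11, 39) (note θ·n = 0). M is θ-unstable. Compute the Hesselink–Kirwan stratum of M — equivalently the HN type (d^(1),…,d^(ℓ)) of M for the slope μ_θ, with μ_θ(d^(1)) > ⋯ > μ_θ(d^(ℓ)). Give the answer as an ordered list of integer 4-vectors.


Via rank(M_{q-1}∘⋯∘M_p): M ≅ I[1,1], I[1,3], I[1,4], I[2,2]^2.
μ_θ-semistable layers: μ^(1)=39; μ^(2)=19; μ^(3)=4; μ^(4)=-31

((0, 0, 0, 1); (0, 2, 0, 0); (0, 2, 2, 0); (3, 0, 0, 0))


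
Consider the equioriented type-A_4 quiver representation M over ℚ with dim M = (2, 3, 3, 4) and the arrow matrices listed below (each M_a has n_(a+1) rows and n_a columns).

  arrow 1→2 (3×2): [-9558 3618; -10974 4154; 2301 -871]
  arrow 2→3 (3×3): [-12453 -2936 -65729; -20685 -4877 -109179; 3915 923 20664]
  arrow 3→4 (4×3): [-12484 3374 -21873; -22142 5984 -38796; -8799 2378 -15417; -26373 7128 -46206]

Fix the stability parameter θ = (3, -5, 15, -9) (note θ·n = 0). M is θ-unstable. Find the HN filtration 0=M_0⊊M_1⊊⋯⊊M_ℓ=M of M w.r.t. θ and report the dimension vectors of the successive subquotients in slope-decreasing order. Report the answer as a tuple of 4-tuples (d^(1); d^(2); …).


Barcode: M ≅ I[1,1], I[1,4], I[2,3], I[2,4], I[4,4]^2. HN layers by μ_θ (5 steps, strictly decreasing):
  μ^(1)=15; μ^(2)=3; μ^(3)=-1; μ^(4)=-5; μ^(5)=-9

((0, 0, 1, 0); (1, 0, 2, 2); (1, 1, 0, 0); (0, 2, 0, 0); (0, 0, 0, 2))


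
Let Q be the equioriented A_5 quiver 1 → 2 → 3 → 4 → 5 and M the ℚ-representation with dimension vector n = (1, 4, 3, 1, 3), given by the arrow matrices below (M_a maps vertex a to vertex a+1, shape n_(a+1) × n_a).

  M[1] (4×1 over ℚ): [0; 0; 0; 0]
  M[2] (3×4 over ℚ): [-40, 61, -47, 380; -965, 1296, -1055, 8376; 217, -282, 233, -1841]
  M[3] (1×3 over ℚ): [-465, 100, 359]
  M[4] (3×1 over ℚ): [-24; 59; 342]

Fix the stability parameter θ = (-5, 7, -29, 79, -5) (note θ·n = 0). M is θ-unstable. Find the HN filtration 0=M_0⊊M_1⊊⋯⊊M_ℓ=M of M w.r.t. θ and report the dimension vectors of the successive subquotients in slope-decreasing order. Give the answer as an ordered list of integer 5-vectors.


Interval decomposition of M: I[1,1], I[2,2], I[2,3]^2, I[2,5], I[5,5]^2.
HN type (ℓ=4): μ^(1)=37; μ^(2)=7; μ^(3)=-5; μ^(4)=-11

((0, 0, 0, 1, 1); (0, 1, 0, 0, 0); (1, 0, 0, 0, 2); (0, 3, 3, 0, 0))


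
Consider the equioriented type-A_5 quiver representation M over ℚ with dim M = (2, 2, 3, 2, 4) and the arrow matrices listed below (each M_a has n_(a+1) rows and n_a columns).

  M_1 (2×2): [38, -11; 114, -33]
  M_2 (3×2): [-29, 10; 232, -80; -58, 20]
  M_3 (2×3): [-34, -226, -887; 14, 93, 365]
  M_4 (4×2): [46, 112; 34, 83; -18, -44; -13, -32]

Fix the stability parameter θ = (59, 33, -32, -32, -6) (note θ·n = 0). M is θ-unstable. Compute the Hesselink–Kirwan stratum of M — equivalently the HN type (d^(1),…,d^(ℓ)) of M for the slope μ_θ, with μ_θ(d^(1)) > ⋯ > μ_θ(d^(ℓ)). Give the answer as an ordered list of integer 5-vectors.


Interval decomposition of M: I[1,1], I[1,3], I[2,2], I[3,5]^2, I[5,5]^2.
HN type (ℓ=5): μ^(1)=59; μ^(2)=33; μ^(3)=20; μ^(4)=-6; μ^(5)=-32

((1, 0, 0, 0, 0); (0, 1, 0, 0, 0); (1, 1, 1, 0, 0); (0, 0, 0, 0, 4); (0, 0, 2, 2, 0))


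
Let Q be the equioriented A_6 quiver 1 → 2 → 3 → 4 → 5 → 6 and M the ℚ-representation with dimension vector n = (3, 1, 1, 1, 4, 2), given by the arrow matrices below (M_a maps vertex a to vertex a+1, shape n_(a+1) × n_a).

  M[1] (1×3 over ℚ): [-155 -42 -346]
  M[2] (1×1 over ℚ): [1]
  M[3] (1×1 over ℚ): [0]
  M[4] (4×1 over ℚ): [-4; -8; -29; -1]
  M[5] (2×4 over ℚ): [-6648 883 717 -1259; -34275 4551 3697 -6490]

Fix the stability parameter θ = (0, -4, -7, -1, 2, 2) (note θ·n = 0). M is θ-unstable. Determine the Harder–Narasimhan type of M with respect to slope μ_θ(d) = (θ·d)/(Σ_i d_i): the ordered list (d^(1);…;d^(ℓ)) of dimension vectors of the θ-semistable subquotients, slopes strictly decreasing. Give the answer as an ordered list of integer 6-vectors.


Via rank(M_{q-1}∘⋯∘M_p): M ≅ I[1,1]^2, I[1,3], I[4,6], I[5,5]^2, I[5,6].
μ_θ-semistable layers: μ^(1)=2; μ^(2)=0; μ^(3)=-1; μ^(4)=-11/3

((0, 0, 0, 0, 4, 2); (2, 0, 0, 0, 0, 0); (0, 0, 0, 1, 0, 0); (1, 1, 1, 0, 0, 0))


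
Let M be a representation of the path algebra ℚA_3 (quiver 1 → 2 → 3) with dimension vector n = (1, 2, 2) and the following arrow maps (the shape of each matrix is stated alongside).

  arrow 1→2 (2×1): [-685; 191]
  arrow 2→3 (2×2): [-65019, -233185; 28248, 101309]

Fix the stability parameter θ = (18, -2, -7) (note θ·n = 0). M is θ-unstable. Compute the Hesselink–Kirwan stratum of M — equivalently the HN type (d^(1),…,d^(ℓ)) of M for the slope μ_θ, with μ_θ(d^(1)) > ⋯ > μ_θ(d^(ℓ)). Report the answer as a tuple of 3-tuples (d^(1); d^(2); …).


Via rank(M_{q-1}∘⋯∘M_p): M ≅ I[1,3], I[2,3].
μ_θ-semistable layers: μ^(1)=3; μ^(2)=-9/2

((1, 1, 1); (0, 1, 1))


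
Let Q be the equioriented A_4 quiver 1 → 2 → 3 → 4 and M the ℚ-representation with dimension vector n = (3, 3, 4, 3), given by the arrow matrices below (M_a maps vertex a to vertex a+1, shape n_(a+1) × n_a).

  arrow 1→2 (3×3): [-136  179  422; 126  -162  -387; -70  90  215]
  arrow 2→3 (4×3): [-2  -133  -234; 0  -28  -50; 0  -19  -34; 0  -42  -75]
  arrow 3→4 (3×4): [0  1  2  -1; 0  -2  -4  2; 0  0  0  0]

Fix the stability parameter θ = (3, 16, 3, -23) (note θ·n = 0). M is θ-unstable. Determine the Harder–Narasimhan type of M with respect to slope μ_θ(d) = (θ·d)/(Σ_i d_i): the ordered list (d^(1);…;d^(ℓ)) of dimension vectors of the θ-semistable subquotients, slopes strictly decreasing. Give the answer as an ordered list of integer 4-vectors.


Interval decomposition of M: I[1,1], I[1,3], I[1,4], I[2,3], I[3,3], I[4,4]^2.
HN type (ℓ=4): μ^(1)=19/2; μ^(2)=3; μ^(3)=-1/4; μ^(4)=-23

((0, 2, 2, 0); (2, 0, 1, 0); (1, 1, 1, 1); (0, 0, 0, 2))


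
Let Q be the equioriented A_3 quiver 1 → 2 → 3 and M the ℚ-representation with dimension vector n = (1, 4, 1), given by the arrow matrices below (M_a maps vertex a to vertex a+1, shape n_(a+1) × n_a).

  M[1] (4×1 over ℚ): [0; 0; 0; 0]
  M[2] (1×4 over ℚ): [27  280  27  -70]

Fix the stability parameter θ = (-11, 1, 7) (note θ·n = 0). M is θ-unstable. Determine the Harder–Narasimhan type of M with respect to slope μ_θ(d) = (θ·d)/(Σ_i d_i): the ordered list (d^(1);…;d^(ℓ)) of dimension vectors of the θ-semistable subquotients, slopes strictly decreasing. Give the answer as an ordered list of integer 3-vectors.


Interval decomposition of M: I[1,1], I[2,2]^3, I[2,3].
HN type (ℓ=3): μ^(1)=7; μ^(2)=1; μ^(3)=-11

((0, 0, 1); (0, 4, 0); (1, 0, 0))


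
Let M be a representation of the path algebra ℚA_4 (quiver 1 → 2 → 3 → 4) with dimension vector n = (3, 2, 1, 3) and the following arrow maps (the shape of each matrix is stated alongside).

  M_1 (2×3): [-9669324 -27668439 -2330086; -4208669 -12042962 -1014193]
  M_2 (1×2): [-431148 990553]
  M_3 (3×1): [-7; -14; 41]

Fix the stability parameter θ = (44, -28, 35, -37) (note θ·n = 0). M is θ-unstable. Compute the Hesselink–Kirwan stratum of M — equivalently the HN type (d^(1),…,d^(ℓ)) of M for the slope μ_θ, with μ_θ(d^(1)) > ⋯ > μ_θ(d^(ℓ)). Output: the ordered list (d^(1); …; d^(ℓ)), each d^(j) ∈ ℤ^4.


Interval decomposition of M: I[1,1], I[1,2], I[1,4], I[4,4]^2.
HN type (ℓ=4): μ^(1)=44; μ^(2)=8; μ^(3)=7/2; μ^(4)=-37

((1, 0, 0, 0); (1, 1, 0, 0); (1, 1, 1, 1); (0, 0, 0, 2))


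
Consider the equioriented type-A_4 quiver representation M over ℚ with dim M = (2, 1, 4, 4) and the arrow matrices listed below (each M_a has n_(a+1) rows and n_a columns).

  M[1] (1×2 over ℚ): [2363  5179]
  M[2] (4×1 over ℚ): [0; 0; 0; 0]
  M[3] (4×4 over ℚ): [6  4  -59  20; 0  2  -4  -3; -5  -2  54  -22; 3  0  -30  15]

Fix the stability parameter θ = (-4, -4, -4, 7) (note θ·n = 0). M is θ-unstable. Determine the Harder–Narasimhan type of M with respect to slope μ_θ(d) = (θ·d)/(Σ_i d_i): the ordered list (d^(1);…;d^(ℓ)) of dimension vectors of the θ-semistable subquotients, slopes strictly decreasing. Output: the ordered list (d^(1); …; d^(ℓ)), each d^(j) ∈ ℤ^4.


Interval decomposition of M: I[1,1], I[1,2], I[3,3], I[3,4]^3, I[4,4].
HN type (ℓ=2): μ^(1)=7; μ^(2)=-4

((0, 0, 0, 4); (2, 1, 4, 0))


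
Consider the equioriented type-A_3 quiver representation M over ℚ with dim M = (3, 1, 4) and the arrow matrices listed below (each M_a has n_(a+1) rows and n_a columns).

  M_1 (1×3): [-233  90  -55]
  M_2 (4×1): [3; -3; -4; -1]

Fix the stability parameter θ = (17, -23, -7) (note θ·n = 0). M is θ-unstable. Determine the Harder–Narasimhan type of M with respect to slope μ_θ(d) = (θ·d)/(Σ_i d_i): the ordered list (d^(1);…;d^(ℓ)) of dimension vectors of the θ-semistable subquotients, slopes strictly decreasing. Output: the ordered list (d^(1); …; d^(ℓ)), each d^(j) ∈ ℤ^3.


Barcode: M ≅ I[1,1]^2, I[1,3], I[3,3]^3. HN layers by μ_θ (3 steps, strictly decreasing):
  μ^(1)=17; μ^(2)=-13/3; μ^(3)=-7

((2, 0, 0); (1, 1, 1); (0, 0, 3))


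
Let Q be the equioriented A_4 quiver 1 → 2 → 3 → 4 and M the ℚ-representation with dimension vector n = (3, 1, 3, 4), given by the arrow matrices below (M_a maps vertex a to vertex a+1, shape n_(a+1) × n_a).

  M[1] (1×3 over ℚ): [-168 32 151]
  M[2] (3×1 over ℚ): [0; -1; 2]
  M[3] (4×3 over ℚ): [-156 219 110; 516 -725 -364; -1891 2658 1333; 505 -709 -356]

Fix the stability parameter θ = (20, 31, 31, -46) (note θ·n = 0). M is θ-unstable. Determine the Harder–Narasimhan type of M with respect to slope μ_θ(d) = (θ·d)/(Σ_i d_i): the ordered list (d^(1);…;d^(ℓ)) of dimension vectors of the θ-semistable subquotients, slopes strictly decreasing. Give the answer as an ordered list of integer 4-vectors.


Interval decomposition of M: I[1,1]^2, I[1,4], I[3,4]^2, I[4,4].
HN type (ℓ=4): μ^(1)=20; μ^(2)=9; μ^(3)=-15/2; μ^(4)=-46

((2, 0, 0, 0); (1, 1, 1, 1); (0, 0, 2, 2); (0, 0, 0, 1))


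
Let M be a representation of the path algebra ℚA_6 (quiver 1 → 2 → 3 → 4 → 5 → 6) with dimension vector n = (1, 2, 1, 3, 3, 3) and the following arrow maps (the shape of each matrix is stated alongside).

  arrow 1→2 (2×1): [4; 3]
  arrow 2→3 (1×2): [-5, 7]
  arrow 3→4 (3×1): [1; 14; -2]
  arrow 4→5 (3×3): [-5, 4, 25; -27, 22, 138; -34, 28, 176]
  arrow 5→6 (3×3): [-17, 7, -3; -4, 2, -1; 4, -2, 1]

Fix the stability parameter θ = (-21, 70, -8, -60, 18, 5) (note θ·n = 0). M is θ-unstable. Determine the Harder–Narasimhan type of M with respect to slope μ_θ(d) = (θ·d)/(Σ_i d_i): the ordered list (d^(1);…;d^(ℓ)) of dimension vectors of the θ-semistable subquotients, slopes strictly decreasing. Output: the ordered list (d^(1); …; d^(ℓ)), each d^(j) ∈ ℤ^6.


Barcode: M ≅ I[1,5], I[2,2], I[4,4], I[4,6], I[5,6], I[6,6]. HN layers by μ_θ (7 steps, strictly decreasing):
  μ^(1)=70; μ^(2)=18; μ^(3)=23/2; μ^(4)=5; μ^(5)=2/3; μ^(6)=-21; μ^(7)=-60

((0, 1, 0, 0, 0, 0); (0, 0, 0, 0, 1, 0); (0, 0, 0, 0, 2, 2); (0, 0, 0, 0, 0, 1); (0, 1, 1, 1, 0, 0); (1, 0, 0, 0, 0, 0); (0, 0, 0, 2, 0, 0))


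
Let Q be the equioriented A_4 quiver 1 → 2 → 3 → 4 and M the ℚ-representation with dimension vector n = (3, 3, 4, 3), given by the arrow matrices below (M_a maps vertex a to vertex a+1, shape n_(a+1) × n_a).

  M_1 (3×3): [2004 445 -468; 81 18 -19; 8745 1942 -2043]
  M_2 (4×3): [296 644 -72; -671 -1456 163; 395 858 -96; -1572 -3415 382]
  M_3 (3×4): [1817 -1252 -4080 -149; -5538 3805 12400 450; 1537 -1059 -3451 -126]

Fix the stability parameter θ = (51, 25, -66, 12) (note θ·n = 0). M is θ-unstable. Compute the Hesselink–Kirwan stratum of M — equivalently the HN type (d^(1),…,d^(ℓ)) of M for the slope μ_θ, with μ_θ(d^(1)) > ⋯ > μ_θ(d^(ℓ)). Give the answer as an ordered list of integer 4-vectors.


Barcode: M ≅ I[1,1], I[1,4]^2, I[2,4], I[3,3]. HN layers by μ_θ (5 steps, strictly decreasing):
  μ^(1)=51; μ^(2)=12; μ^(3)=10/3; μ^(4)=-41/2; μ^(5)=-66

((1, 0, 0, 0); (0, 0, 0, 3); (2, 2, 2, 0); (0, 1, 1, 0); (0, 0, 1, 0))


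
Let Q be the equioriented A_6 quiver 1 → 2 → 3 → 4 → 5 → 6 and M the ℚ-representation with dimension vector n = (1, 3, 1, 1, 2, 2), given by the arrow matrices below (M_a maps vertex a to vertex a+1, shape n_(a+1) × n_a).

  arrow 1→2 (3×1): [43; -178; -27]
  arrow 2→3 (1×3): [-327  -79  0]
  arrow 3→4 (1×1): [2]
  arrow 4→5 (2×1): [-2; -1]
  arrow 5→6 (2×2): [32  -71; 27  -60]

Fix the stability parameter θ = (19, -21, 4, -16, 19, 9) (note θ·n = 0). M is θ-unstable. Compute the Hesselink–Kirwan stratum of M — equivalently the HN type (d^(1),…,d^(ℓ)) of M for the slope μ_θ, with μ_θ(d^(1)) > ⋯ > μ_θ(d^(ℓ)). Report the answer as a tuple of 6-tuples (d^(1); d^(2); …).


Barcode: M ≅ I[1,6], I[2,2]^2, I[5,6]. HN layers by μ_θ (3 steps, strictly decreasing):
  μ^(1)=14; μ^(2)=-7/2; μ^(3)=-21

((0, 0, 0, 0, 2, 2); (1, 1, 1, 1, 0, 0); (0, 2, 0, 0, 0, 0))


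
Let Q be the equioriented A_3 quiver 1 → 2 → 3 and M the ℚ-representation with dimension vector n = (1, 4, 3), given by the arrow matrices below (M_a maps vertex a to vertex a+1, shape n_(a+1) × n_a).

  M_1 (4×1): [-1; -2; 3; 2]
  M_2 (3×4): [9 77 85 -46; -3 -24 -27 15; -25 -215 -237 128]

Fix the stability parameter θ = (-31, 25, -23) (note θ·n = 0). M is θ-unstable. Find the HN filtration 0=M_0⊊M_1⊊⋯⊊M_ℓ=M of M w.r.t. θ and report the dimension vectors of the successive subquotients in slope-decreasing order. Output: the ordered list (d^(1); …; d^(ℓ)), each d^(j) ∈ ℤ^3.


Barcode: M ≅ I[1,2], I[2,2], I[2,3]^2, I[3,3]. HN layers by μ_θ (4 steps, strictly decreasing):
  μ^(1)=25; μ^(2)=1; μ^(3)=-23; μ^(4)=-31

((0, 2, 0); (0, 2, 2); (0, 0, 1); (1, 0, 0))


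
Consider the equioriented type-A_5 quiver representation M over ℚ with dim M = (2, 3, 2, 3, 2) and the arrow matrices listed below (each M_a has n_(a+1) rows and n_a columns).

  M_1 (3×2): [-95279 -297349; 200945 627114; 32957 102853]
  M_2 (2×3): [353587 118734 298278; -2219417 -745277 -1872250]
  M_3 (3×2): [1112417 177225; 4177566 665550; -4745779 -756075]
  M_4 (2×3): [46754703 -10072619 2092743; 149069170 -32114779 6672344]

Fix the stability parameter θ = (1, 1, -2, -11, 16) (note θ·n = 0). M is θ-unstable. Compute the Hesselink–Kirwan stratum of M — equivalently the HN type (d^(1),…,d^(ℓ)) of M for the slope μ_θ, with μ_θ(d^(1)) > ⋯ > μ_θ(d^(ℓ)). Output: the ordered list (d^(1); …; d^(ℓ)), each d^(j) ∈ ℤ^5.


Interval decomposition of M: I[1,3], I[1,4], I[2,2], I[4,5]^2.
HN type (ℓ=5): μ^(1)=16; μ^(2)=1; μ^(3)=0; μ^(4)=-11/4; μ^(5)=-11

((0, 0, 0, 0, 2); (0, 1, 0, 0, 0); (1, 1, 1, 0, 0); (1, 1, 1, 1, 0); (0, 0, 0, 2, 0))


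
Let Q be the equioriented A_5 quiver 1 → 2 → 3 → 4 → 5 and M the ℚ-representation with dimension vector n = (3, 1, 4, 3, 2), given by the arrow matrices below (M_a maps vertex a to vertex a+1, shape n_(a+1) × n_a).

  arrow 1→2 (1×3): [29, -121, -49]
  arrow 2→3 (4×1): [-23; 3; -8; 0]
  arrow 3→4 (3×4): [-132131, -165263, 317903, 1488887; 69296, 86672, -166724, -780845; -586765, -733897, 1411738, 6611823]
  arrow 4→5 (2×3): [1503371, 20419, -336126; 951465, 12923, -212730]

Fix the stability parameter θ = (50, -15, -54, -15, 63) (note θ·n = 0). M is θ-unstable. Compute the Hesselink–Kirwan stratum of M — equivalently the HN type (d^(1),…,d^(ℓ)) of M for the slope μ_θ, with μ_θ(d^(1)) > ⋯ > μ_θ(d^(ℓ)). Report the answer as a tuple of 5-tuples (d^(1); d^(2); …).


Via rank(M_{q-1}∘⋯∘M_p): M ≅ I[1,1]^2, I[1,3], I[3,4], I[3,5]^2.
μ_θ-semistable layers: μ^(1)=63; μ^(2)=50; μ^(3)=-19/3; μ^(4)=-15; μ^(5)=-54

((0, 0, 0, 0, 2); (2, 0, 0, 0, 0); (1, 1, 1, 0, 0); (0, 0, 0, 3, 0); (0, 0, 3, 0, 0))


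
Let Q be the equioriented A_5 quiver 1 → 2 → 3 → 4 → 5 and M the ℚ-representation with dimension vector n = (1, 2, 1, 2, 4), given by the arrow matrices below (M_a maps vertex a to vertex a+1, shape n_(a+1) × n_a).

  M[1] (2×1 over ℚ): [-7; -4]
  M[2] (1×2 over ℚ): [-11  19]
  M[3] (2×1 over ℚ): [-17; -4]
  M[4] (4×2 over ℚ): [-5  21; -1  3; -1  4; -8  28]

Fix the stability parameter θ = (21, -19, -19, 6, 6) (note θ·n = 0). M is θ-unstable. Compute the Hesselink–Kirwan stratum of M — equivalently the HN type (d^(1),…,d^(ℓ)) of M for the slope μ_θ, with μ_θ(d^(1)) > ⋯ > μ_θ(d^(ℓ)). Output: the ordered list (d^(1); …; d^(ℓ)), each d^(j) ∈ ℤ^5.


Via rank(M_{q-1}∘⋯∘M_p): M ≅ I[1,5], I[2,2], I[4,5], I[5,5]^2.
μ_θ-semistable layers: μ^(1)=6; μ^(2)=-17/3; μ^(3)=-19

((0, 0, 0, 2, 4); (1, 1, 1, 0, 0); (0, 1, 0, 0, 0))


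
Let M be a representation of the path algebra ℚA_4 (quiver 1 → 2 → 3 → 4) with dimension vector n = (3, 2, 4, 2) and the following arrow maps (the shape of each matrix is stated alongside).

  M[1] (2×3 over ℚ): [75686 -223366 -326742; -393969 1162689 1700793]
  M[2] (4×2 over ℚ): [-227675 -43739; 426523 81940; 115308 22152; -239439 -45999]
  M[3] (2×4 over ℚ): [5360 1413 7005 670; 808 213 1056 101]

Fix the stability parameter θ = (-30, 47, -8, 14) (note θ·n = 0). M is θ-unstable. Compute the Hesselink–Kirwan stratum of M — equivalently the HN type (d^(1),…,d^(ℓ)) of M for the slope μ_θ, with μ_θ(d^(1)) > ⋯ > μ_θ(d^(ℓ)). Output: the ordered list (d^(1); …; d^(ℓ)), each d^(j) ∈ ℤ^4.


Via rank(M_{q-1}∘⋯∘M_p): M ≅ I[1,1]^2, I[1,4], I[2,4], I[3,3]^2.
μ_θ-semistable layers: μ^(1)=53/3; μ^(2)=-8; μ^(3)=-30

((0, 2, 2, 2); (0, 0, 2, 0); (3, 0, 0, 0))


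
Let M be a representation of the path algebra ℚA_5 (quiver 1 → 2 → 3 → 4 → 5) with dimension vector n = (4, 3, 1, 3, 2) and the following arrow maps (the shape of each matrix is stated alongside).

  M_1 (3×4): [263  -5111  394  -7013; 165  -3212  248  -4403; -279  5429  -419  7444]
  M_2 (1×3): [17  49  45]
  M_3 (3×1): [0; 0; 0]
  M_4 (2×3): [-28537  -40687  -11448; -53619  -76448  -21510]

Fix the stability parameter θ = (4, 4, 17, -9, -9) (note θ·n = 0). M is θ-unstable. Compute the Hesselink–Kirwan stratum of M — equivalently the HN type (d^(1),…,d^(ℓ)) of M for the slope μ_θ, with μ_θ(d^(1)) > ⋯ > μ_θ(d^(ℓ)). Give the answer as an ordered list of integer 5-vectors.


Interval decomposition of M: I[1,1], I[1,2]^2, I[1,3], I[4,4], I[4,5]^2.
HN type (ℓ=3): μ^(1)=17; μ^(2)=4; μ^(3)=-9

((0, 0, 1, 0, 0); (4, 3, 0, 0, 0); (0, 0, 0, 3, 2))


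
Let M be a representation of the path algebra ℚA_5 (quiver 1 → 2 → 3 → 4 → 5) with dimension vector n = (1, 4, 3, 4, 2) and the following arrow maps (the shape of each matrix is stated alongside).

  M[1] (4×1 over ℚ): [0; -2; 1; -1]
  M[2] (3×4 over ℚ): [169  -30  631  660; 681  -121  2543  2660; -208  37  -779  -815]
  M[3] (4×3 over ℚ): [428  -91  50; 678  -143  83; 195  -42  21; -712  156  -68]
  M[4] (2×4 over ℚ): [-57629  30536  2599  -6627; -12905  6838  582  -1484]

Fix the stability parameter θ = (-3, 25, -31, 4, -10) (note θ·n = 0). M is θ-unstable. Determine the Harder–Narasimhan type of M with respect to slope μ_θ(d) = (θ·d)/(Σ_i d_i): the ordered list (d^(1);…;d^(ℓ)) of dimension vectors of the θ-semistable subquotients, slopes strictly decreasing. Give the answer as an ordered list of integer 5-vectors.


Barcode: M ≅ I[1,5], I[2,2], I[2,4], I[2,5], I[4,4]. HN layers by μ_θ (3 steps, strictly decreasing):
  μ^(1)=25; μ^(2)=4; μ^(3)=-3

((0, 1, 0, 0, 0); (0, 0, 0, 2, 0); (1, 3, 3, 2, 2))


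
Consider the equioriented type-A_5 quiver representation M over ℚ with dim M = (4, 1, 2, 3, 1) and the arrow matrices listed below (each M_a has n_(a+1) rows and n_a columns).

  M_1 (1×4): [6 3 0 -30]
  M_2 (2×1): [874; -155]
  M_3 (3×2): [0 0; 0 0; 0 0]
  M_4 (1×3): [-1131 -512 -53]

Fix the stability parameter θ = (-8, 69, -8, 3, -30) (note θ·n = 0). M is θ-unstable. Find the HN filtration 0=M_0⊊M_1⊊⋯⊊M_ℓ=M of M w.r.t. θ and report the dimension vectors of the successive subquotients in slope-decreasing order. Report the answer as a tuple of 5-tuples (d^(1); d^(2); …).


Barcode: M ≅ I[1,1]^3, I[1,3], I[3,3], I[4,4]^2, I[4,5]. HN layers by μ_θ (4 steps, strictly decreasing):
  μ^(1)=61/2; μ^(2)=3; μ^(3)=-8; μ^(4)=-27/2

((0, 1, 1, 0, 0); (0, 0, 0, 2, 0); (4, 0, 1, 0, 0); (0, 0, 0, 1, 1))


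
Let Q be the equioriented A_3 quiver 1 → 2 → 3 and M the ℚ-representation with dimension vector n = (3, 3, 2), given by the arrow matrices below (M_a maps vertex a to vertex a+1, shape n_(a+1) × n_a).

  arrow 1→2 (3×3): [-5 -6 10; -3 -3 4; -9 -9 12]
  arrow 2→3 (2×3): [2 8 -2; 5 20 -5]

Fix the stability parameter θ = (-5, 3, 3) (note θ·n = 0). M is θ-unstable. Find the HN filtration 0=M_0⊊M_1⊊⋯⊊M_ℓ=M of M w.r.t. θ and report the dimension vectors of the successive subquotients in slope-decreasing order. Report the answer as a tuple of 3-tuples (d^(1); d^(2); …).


Interval decomposition of M: I[1,1], I[1,2], I[1,3], I[2,2], I[3,3].
HN type (ℓ=2): μ^(1)=3; μ^(2)=-5

((0, 3, 2); (3, 0, 0))


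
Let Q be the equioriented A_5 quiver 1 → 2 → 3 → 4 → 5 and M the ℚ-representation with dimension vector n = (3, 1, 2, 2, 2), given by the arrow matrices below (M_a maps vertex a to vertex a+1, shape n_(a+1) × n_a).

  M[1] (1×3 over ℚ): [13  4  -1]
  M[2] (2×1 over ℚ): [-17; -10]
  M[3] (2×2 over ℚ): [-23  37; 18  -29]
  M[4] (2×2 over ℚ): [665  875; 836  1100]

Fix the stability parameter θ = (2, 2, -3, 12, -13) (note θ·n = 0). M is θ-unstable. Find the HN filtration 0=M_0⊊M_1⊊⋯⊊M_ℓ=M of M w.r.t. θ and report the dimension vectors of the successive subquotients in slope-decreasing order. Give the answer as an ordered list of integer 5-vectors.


Via rank(M_{q-1}∘⋯∘M_p): M ≅ I[1,1]^2, I[1,5], I[3,4], I[5,5].
μ_θ-semistable layers: μ^(1)=12; μ^(2)=2; μ^(3)=0; μ^(4)=-3; μ^(5)=-13

((0, 0, 0, 1, 0); (2, 0, 0, 0, 0); (1, 1, 1, 1, 1); (0, 0, 1, 0, 0); (0, 0, 0, 0, 1))


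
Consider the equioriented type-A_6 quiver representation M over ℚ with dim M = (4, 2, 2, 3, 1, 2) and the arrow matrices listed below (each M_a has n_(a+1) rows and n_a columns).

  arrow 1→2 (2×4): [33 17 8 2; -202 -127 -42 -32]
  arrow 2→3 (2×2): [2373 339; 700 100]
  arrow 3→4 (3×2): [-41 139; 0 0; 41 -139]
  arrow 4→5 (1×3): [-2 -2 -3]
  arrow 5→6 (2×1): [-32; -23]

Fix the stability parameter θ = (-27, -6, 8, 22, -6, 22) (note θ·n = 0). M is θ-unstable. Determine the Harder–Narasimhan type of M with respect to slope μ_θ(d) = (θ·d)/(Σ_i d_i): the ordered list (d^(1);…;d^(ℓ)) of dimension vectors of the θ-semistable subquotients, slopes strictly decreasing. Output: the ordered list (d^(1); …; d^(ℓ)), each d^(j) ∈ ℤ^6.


Via rank(M_{q-1}∘⋯∘M_p): M ≅ I[1,1]^2, I[1,2], I[1,6], I[3,3], I[4,4]^2, I[6,6].
μ_θ-semistable layers: μ^(1)=22; μ^(2)=8; μ^(3)=-6; μ^(4)=-27

((0, 0, 0, 2, 0, 2); (0, 0, 2, 1, 1, 0); (0, 2, 0, 0, 0, 0); (4, 0, 0, 0, 0, 0))


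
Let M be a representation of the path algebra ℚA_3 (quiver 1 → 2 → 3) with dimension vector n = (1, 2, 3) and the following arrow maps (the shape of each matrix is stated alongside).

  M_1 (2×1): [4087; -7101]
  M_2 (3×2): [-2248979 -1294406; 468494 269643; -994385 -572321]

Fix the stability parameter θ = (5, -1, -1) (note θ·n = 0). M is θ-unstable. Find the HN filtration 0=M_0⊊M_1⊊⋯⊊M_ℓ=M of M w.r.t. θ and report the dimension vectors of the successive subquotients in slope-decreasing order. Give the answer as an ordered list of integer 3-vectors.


Via rank(M_{q-1}∘⋯∘M_p): M ≅ I[1,3], I[2,3], I[3,3].
μ_θ-semistable layers: μ^(1)=1; μ^(2)=-1

((1, 1, 1); (0, 1, 2))


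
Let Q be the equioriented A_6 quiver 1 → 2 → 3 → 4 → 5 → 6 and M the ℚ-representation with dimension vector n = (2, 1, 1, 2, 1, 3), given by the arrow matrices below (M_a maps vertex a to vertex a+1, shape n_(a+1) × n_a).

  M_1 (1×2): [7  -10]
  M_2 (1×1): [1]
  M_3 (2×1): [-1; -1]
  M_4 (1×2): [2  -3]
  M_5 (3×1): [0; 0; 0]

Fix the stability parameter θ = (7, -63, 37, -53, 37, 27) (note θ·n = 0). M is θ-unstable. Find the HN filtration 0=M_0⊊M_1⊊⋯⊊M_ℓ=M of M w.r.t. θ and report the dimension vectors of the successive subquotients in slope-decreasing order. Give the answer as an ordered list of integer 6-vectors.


Barcode: M ≅ I[1,1], I[1,5], I[4,4], I[6,6]^3. HN layers by μ_θ (6 steps, strictly decreasing):
  μ^(1)=37; μ^(2)=27; μ^(3)=7; μ^(4)=-8; μ^(5)=-28; μ^(6)=-53

((0, 0, 0, 0, 1, 0); (0, 0, 0, 0, 0, 3); (1, 0, 0, 0, 0, 0); (0, 0, 1, 1, 0, 0); (1, 1, 0, 0, 0, 0); (0, 0, 0, 1, 0, 0))


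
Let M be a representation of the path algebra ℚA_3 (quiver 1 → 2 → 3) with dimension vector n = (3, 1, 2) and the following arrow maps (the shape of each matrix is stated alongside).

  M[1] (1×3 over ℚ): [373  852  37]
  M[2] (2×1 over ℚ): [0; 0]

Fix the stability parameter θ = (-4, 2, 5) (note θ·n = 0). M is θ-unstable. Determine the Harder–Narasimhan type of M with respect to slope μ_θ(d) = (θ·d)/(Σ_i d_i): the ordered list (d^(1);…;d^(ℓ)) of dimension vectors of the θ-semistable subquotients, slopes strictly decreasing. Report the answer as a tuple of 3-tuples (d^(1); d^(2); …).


Via rank(M_{q-1}∘⋯∘M_p): M ≅ I[1,1]^2, I[1,2], I[3,3]^2.
μ_θ-semistable layers: μ^(1)=5; μ^(2)=2; μ^(3)=-4

((0, 0, 2); (0, 1, 0); (3, 0, 0))


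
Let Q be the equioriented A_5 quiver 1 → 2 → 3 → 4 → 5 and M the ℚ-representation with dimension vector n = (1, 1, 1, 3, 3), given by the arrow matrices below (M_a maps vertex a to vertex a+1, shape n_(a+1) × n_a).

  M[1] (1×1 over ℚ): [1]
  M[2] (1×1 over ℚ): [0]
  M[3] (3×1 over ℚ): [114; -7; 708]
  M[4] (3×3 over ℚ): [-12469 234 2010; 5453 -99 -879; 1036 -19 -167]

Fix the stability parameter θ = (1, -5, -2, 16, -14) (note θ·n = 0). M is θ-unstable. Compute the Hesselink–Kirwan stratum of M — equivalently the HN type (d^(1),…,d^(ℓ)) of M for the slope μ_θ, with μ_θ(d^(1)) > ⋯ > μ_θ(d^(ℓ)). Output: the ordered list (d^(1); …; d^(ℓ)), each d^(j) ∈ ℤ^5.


Via rank(M_{q-1}∘⋯∘M_p): M ≅ I[1,2], I[3,5], I[4,4], I[4,5], I[5,5].
μ_θ-semistable layers: μ^(1)=16; μ^(2)=1; μ^(3)=-2; μ^(4)=-14

((0, 0, 0, 1, 0); (0, 0, 0, 2, 2); (1, 1, 1, 0, 0); (0, 0, 0, 0, 1))
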